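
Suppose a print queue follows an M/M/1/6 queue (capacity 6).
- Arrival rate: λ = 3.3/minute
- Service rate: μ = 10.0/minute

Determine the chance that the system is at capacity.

ρ = λ/μ = 3.3/10.0 = 0.3300
P₀ = (1-ρ)/(1-ρ^(K+1)) = (1-0.3300)/(1-0.3300^7) = 0.6700/0.9996 = 0.6703
P_K = P₀×ρ^K = 0.67029 × 0.3300^6 = 0.67029 × 0.0012915 = 0.0008657
Blocking probability = 0.08657%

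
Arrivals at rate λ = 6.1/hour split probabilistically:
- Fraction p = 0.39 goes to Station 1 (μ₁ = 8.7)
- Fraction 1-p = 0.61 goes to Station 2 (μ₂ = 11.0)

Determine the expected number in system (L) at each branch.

Effective rates: λ₁ = 6.1×0.39 = 2.379, λ₂ = 6.1×0.61 = 3.721
Station 1: ρ₁ = 2.379/8.7 = 0.27345, L₁ = ρ₁/(1-ρ₁) = 0.27345/(1-0.27345) = 0.3764
Station 2: ρ₂ = 3.721/11.0 = 0.33827, L₂ = ρ₂/(1-ρ₂) = 0.33827/(1-0.33827) = 0.5112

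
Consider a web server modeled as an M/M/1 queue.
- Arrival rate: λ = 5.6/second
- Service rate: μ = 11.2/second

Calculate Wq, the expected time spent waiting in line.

First, compute utilization: ρ = λ/μ = 5.6/11.2 = 0.5000
For M/M/1: Wq = λ/(μ(μ-λ))
Wq = 5.6/(11.2 × (11.2-5.6))
Wq = 5.6/(11.2 × 5.60)
Wq = 0.08929 seconds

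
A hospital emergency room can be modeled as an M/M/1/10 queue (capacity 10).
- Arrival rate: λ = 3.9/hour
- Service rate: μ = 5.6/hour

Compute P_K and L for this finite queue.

ρ = λ/μ = 3.9/5.6 = 0.69643
P₀ = (1-ρ)/(1-ρ^(K+1)) = (1-0.69643)/(1-0.69643^11) = 0.3036/0.9813 = 0.3094
P_K = P₀×ρ^K = 0.30935 × 0.69643^10 = 0.30935 × 0.026840 = 0.008303
Blocking probability P_10 = 0.008303 (0.83%)
L = ρ[1 - (K+1)ρ^K + Kρ^(K+1)] / [(1-ρ)(1-ρ^(K+1))]
L = 0.69643 × (1 - 11×0.026840 + 10×0.018692) / ((1 - 0.69643) × (1 - 0.018692)) = 2.0846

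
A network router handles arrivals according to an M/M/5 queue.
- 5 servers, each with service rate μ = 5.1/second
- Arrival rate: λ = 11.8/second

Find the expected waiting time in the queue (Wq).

Traffic intensity: ρ = λ/(cμ) = 11.8/(5×5.1) = 0.4627
Since ρ = 0.4627 < 1, system is stable.
Offered load a = λ/μ = cρ = 11.8/5.1 = 2.3137
P₀ = [ Σₙ₌₀^4 aⁿ/n! + a^5/(5!(1-ρ)) ]⁻¹
Σ = a^0/0! + a^1/1! + a^2/2! + a^3/3! + a^4/4! = 1.00000 + 2.31373 + 2.67666 + 2.06435 + 1.19409 = 9.2488
a^5/(5!(1-ρ)) = 66.3070/(120 × 0.53725) = 1.0285
P₀ = 1/(9.2488 + 1.0285) = 0.09730
Lq = P₀·a^5·ρ / (5!(1-ρ)²) = 0.0973017 × 66.3070 × 0.462745 / (120 × 0.288643) = 0.08619
Wq = Lq/λ = 0.086194/11.8 = 0.007305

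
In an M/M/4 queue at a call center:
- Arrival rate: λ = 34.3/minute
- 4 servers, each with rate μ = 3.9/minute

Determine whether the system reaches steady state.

Stability requires ρ = λ/(cμ) < 1
ρ = 34.3/(4 × 3.9) = 34.3/15.60 = 2.1987
Since 2.1987 ≥ 1, the system is UNSTABLE.
Need c > λ/μ = 34.3/3.9 = 8.79.
Minimum servers needed: c = 9.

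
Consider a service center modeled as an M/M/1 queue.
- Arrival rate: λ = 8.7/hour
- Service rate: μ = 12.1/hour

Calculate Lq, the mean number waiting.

ρ = λ/μ = 8.7/12.1 = 0.7190
For M/M/1: Lq = λ²/(μ(μ-λ))
Lq = 75.69/(12.1 × 3.40)
Lq = 1.8398 customers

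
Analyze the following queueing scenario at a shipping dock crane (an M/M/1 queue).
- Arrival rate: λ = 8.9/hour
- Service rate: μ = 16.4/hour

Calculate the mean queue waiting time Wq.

First, compute utilization: ρ = λ/μ = 8.9/16.4 = 0.5427
For M/M/1: Wq = λ/(μ(μ-λ))
Wq = 8.9/(16.4 × (16.4-8.9))
Wq = 8.9/(16.4 × 7.50)
Wq = 0.07236 hours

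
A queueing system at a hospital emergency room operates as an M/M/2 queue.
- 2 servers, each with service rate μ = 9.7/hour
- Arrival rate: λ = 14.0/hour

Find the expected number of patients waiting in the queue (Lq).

Traffic intensity: ρ = λ/(cμ) = 14.0/(2×9.7) = 0.7216
Since ρ = 0.7216 < 1, system is stable.
Offered load a = λ/μ = cρ = 14.0/9.7 = 1.4433
P₀ = [ Σₙ₌₀^1 aⁿ/n! + a^2/(2!(1-ρ)) ]⁻¹
Σ = a^0/0! + a^1/1! = 1.0000 + 1.4433 = 2.4433
a^2/(2!(1-ρ)) = 2.0831/(2 × 0.27835) = 3.7419
P₀ = 1/(2.4433 + 3.7419) = 0.1617
Lq = P₀·a^2·ρ / (2!(1-ρ)²) = 0.1617 × 2.0831 × 0.7216 / (2 × 0.07748) = 1.5685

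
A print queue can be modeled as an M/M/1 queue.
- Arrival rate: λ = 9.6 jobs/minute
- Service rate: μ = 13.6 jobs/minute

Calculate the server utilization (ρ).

Server utilization: ρ = λ/μ
ρ = 9.6/13.6 = 0.7059
The server is busy 70.59% of the time.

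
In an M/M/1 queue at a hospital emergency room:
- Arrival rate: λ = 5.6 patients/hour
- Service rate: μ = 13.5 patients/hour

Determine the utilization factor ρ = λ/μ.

Server utilization: ρ = λ/μ
ρ = 5.6/13.5 = 0.4148
The server is busy 41.48% of the time.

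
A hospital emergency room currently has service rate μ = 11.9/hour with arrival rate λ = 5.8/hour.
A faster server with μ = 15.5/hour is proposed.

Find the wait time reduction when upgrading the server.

System 1: ρ₁ = 5.8/11.9 = 0.4874, W₁ = 1/(11.9-5.8) = 0.16393
System 2: ρ₂ = 5.8/15.5 = 0.3742, W₂ = 1/(15.5-5.8) = 0.10309
Improvement: (W₁-W₂)/W₁ = (0.16393-0.10309)/0.16393 = 37.11%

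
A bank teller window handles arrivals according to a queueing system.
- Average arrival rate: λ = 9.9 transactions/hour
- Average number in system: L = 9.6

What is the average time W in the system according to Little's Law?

Little's Law: L = λW, so W = L/λ
W = 9.6/9.9 = 0.9697 hours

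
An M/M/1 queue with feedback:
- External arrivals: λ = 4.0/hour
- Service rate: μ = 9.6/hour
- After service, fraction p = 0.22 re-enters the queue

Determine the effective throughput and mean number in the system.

Effective arrival rate: λ_eff = λ/(1-p) = 4.0/(1-0.22) = 4.0/0.78 = 5.1282
ρ = λ_eff/μ = 5.1282/9.6 = 0.5342
L = ρ/(1-ρ) = 0.5342/(1-0.5342) = 1.1468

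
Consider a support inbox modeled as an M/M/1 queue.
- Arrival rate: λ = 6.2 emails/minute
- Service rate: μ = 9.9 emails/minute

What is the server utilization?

Server utilization: ρ = λ/μ
ρ = 6.2/9.9 = 0.6263
The server is busy 62.63% of the time.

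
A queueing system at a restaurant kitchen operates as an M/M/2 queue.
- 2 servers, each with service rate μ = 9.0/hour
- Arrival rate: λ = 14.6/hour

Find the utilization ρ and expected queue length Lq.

Traffic intensity: ρ = λ/(cμ) = 14.6/(2×9.0) = 0.8111
Since ρ = 0.8111 < 1, system is stable.
Offered load a = λ/μ = cρ = 14.6/9.0 = 1.6222
P₀ = [ Σₙ₌₀^1 aⁿ/n! + a^2/(2!(1-ρ)) ]⁻¹
Σ = a^0/0! + a^1/1! = 1.0000 + 1.6222 = 2.6222
a^2/(2!(1-ρ)) = 2.6316/(2 × 0.18889) = 6.9660
P₀ = 1/(2.6222 + 6.9660) = 0.1043
Lq = P₀·a^2·ρ / (2!(1-ρ)²) = 0.104294 × 2.63160 × 0.811111 / (2 × 0.0356790) = 3.1197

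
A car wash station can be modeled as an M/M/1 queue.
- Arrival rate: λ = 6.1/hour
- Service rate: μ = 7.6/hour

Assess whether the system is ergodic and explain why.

Stability requires ρ = λ/(cμ) < 1
ρ = 6.1/(1 × 7.6) = 6.1/7.60 = 0.8026
Since 0.8026 < 1, the system is STABLE.
The server is busy 80.26% of the time.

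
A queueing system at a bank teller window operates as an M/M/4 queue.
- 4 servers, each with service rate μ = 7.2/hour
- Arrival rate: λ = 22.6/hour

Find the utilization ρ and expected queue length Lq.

Traffic intensity: ρ = λ/(cμ) = 22.6/(4×7.2) = 0.7847
Since ρ = 0.7847 < 1, system is stable.
Offered load a = λ/μ = cρ = 22.6/7.2 = 3.1389
P₀ = [ Σₙ₌₀^3 aⁿ/n! + a^4/(4!(1-ρ)) ]⁻¹
Σ = a^0/0! + a^1/1! + a^2/2! + a^3/3! = 1.0000 + 3.1389 + 4.9263 + 5.1544 = 14.2196
a^4/(4!(1-ρ)) = 97.07419/(24 × 0.2152778) = 18.7886
P₀ = 1/(14.2196 + 18.7886) = 0.03030
Lq = P₀·a^4·ρ / (4!(1-ρ)²) = 0.030296 × 97.0742 × 0.78472 / (24 × 0.046345) = 2.0749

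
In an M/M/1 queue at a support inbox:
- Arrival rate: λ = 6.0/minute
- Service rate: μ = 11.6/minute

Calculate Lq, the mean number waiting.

ρ = λ/μ = 6.0/11.6 = 0.5172
For M/M/1: Lq = λ²/(μ(μ-λ))
Lq = 36.00/(11.6 × 5.60)
Lq = 0.5542 emails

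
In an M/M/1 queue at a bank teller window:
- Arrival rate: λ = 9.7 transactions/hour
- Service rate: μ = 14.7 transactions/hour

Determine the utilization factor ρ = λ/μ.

Server utilization: ρ = λ/μ
ρ = 9.7/14.7 = 0.6599
The server is busy 65.99% of the time.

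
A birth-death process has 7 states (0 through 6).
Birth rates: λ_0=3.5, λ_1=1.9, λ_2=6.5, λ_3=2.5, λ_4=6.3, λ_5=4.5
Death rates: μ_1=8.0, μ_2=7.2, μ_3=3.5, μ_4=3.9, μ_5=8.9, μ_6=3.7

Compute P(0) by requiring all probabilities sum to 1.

Ratios P(n)/P(0) = (λ₀···λₙ₋₁)/(μ₁···μₙ):
P(1)/P(0) = (3.5)/(8.0) = 0.4375
P(2)/P(0) = (3.5×1.9)/(8.0×7.2) = 0.1155
P(3)/P(0) = (3.5×1.9×6.5)/(8.0×7.2×3.5) = 0.2144
P(4)/P(0) = (3.5×1.9×6.5×2.5)/(8.0×7.2×3.5×3.9) = 0.1374
P(5)/P(0) = (3.5×1.9×6.5×2.5×6.3)/(8.0×7.2×3.5×3.9×8.9) = 0.09729
P(6)/P(0) = (3.5×1.9×6.5×2.5×6.3×4.5)/(8.0×7.2×3.5×3.9×8.9×3.7) = 0.1183

Normalization: ∑ P(n) = 1
P(0) × (1.0000 + 0.4375 + 0.1155 + 0.2144 + 0.1374 + 0.09729 + 0.1183) = 1
P(0) × 2.1204 = 1
P(0) = 1/2.1204 = 0.4716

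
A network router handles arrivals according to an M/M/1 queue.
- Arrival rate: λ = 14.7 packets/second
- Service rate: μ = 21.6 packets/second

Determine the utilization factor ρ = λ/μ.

Server utilization: ρ = λ/μ
ρ = 14.7/21.6 = 0.6806
The server is busy 68.06% of the time.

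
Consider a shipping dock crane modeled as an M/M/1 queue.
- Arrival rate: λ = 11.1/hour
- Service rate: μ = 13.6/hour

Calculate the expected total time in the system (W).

First, compute utilization: ρ = λ/μ = 11.1/13.6 = 0.8162
For M/M/1: W = 1/(μ-λ)
W = 1/(13.6-11.1) = 1/2.50
W = 0.4000 hours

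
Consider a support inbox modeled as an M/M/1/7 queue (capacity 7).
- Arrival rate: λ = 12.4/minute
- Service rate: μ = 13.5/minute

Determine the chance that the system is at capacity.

ρ = λ/μ = 12.4/13.5 = 0.91852
P₀ = (1-ρ)/(1-ρ^(K+1)) = (1-0.91852)/(1-0.91852^8) = 0.08148/0.4933 = 0.1652
P_K = P₀×ρ^K = 0.16516 × 0.91852^7 = 0.16516 × 0.55159 = 0.09110
Blocking probability = 9.11%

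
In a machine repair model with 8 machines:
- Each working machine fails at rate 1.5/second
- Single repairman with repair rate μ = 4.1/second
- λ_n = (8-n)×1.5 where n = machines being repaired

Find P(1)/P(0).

P(1)/P(0) = ∏_{i=0}^{1-1} λ_i/μ_{i+1}
= (8-0)×1.5/4.1
= 2.9268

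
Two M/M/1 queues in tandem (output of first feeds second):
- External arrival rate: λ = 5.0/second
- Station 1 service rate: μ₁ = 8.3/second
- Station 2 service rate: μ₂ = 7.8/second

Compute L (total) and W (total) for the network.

By Jackson's theorem, each station behaves as independent M/M/1.
Station 1: ρ₁ = 5.0/8.3 = 0.6024, L₁ = ρ₁/(1-ρ₁) = λ/(μ₁-λ) = 5.0/3.30 = 1.5152
Station 2: ρ₂ = 5.0/7.8 = 0.6410, L₂ = ρ₂/(1-ρ₂) = λ/(μ₂-λ) = 5.0/2.80 = 1.7857
Total: L = L₁ + L₂ = 1.5152 + 1.7857 = 3.3009
W = L/λ = 3.3009/5.0 = 0.6602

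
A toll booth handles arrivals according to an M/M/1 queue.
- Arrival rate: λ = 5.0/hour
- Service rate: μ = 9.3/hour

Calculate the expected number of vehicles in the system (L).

ρ = λ/μ = 5.0/9.3 = 0.5376
For M/M/1: L = λ/(μ-λ)
L = 5.0/(9.3-5.0) = 5.0/4.30
L = 1.1628 vehicles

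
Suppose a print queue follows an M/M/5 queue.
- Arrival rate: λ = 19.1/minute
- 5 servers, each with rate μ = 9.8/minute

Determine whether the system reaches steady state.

Stability requires ρ = λ/(cμ) < 1
ρ = 19.1/(5 × 9.8) = 19.1/49.00 = 0.3898
Since 0.3898 < 1, the system is STABLE.
The servers are busy 38.98% of the time.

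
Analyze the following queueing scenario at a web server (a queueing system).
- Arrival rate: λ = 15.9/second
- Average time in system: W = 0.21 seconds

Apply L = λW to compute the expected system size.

Little's Law: L = λW
L = 15.9 × 0.21 = 3.3390 requests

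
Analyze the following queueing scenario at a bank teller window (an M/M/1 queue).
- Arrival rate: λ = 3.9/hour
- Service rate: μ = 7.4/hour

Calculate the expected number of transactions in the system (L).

ρ = λ/μ = 3.9/7.4 = 0.5270
For M/M/1: L = λ/(μ-λ)
L = 3.9/(7.4-3.9) = 3.9/3.50
L = 1.1143 transactions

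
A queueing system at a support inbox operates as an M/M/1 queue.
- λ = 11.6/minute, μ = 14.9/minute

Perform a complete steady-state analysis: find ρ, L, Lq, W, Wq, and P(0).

Step 1: ρ = λ/μ = 11.6/14.9 = 0.7785
Step 2: L = λ/(μ-λ) = 11.6/3.30 = 3.5152
Step 3: Lq = λ²/(μ(μ-λ)) = 134.56/(14.9×3.30) = 2.7366
Step 4: W = 1/(μ-λ) = 1/3.30 = 0.3030303
Step 5: Wq = λ/(μ(μ-λ)) = 11.6/(14.9×3.30) = 0.2359
Step 6: P(0) = 1-ρ = 0.2215
Verify: L = λW = 11.6×0.3030303 = 3.5152 ✔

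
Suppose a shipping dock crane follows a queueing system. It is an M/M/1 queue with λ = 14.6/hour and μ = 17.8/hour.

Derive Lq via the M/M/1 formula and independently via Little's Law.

Method 1 (direct): Lq = λ²/(μ(μ-λ)) = 213.16/(17.8 × 3.20) = 3.7423

Method 2 (Little's Law):
W = 1/(μ-λ) = 1/3.20 = 0.3125
Wq = W - 1/μ = 0.3125 - 0.05618 = 0.25632
Lq = λWq = 14.6 × 0.25632 = 3.7423 ✔ (matches Method 1)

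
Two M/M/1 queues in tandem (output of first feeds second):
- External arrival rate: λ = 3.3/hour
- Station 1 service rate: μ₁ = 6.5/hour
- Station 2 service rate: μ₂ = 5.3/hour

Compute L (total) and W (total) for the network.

By Jackson's theorem, each station behaves as independent M/M/1.
Station 1: ρ₁ = 3.3/6.5 = 0.5077, L₁ = ρ₁/(1-ρ₁) = λ/(μ₁-λ) = 3.3/3.20 = 1.0312
Station 2: ρ₂ = 3.3/5.3 = 0.6226, L₂ = ρ₂/(1-ρ₂) = λ/(μ₂-λ) = 3.3/2.00 = 1.6500
Total: L = L₁ + L₂ = 1.0312 + 1.6500 = 2.6812
W = L/λ = 2.6812/3.3 = 0.8125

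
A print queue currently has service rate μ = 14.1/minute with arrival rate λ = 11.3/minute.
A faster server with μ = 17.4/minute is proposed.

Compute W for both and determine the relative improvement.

System 1: ρ₁ = 11.3/14.1 = 0.8014, W₁ = 1/(14.1-11.3) = 0.3571
System 2: ρ₂ = 11.3/17.4 = 0.6494, W₂ = 1/(17.4-11.3) = 0.1639
Improvement: (W₁-W₂)/W₁ = (0.3571-0.1639)/0.3571 = 54.10%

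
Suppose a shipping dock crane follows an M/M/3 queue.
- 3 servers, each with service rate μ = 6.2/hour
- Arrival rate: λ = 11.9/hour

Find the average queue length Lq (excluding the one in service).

Traffic intensity: ρ = λ/(cμ) = 11.9/(3×6.2) = 0.6398
Since ρ = 0.6398 < 1, system is stable.
Offered load a = λ/μ = cρ = 11.9/6.2 = 1.9194
P₀ = [ Σₙ₌₀^2 aⁿ/n! + a^3/(3!(1-ρ)) ]⁻¹
Σ = a^0/0! + a^1/1! + a^2/2! = 1.00000 + 1.91935 + 1.84196 = 4.7613
a^3/(3!(1-ρ)) = 7.0708/(6 × 0.36022) = 3.2715
P₀ = 1/(4.7613 + 3.2715) = 0.1245
Lq = P₀·a^3·ρ / (3!(1-ρ)²) = 0.12449 × 7.0708 × 0.63978 / (6 × 0.12975) = 0.7234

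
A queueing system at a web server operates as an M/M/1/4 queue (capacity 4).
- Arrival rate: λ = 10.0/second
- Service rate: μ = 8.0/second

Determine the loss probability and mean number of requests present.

ρ = λ/μ = 10.0/8.0 = 1.2500
P₀ = (1-ρ)/(1-ρ^(K+1)) = (1-1.2500)/(1-1.2500^5) = -0.2500/-2.0518 = 0.1218
P_K = P₀×ρ^K = 0.12185 × 1.2500^4 = 0.12185 × 2.4414 = 0.2975
Blocking probability P_4 = 0.2975 (29.75%)
L = ρ[1 - (K+1)ρ^K + Kρ^(K+1)] / [(1-ρ)(1-ρ^(K+1))]
L = 1.2500 × (1 - 5×2.44141 + 4×3.05176) / ((1 - 1.2500) × (1 - 3.05176)) = 2.4369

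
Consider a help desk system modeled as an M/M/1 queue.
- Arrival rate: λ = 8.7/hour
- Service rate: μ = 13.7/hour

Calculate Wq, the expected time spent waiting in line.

First, compute utilization: ρ = λ/μ = 8.7/13.7 = 0.6350
For M/M/1: Wq = λ/(μ(μ-λ))
Wq = 8.7/(13.7 × (13.7-8.7))
Wq = 8.7/(13.7 × 5.00)
Wq = 0.1270 hours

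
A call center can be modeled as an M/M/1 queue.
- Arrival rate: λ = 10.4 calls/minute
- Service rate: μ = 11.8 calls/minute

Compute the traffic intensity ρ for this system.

Server utilization: ρ = λ/μ
ρ = 10.4/11.8 = 0.8814
The server is busy 88.14% of the time.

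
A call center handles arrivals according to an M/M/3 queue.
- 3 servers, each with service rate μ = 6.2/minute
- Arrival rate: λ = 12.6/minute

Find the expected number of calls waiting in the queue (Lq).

Traffic intensity: ρ = λ/(cμ) = 12.6/(3×6.2) = 0.6774
Since ρ = 0.6774 < 1, system is stable.
Offered load a = λ/μ = cρ = 12.6/6.2 = 2.0323
P₀ = [ Σₙ₌₀^2 aⁿ/n! + a^3/(3!(1-ρ)) ]⁻¹
Σ = a^0/0! + a^1/1! + a^2/2! = 1.0000 + 2.0323 + 2.0650 = 5.0973
a^3/(3!(1-ρ)) = 8.3934/(6 × 0.32258) = 4.3366
P₀ = 1/(5.0973 + 4.3366) = 0.1060
Lq = P₀·a^3·ρ / (3!(1-ρ)²) = 0.10600 × 8.3934 × 0.67742 / (6 × 0.10406) = 0.9653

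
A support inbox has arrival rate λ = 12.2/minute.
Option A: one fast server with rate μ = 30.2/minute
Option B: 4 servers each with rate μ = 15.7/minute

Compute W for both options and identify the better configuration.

Option A: single server μ = 30.2 (M/M/1)
  ρ_A = 12.2/30.2 = 0.4040
  W_A = 1/(μ-λ) = 1/(30.2-12.2) = 1/18.00 = 0.05556

Option B: 4 servers μ = 15.7 (M/M/4)
  ρ_B = λ/(cμ) = 12.2/(4×15.7) = 0.1943
  Offered load a = λ/μ = cρ = 12.2/15.7 = 0.7771
  P₀ = [ Σₙ₌₀^3 aⁿ/n! + a^4/(4!(1-ρ)) ]⁻¹
  Σ = a^0/0! + a^1/1! + a^2/2! + a^3/3! = 1.0000 + 0.7771 + 0.3019 + 0.07820 = 2.1572
  a^4/(4!(1-ρ)) = 0.3646/(24 × 0.8057) = 0.01886
  P₀ = 1/(2.1572 + 0.01886) = 0.4595
  Lq = P₀·a^4·ρ / (4!(1-ρ)²) = 0.4595 × 0.3646 × 0.1943 / (24 × 0.6492) = 0.002089
  Wq_B = Lq/λ = 0.0020892/12.2 = 0.00017125
  W_B = Wq_B + 1/μ = 0.00017125 + 0.063694 = 0.06387

Since W_A = 0.05556 < W_B = 0.06387, Option A (single fast server) has the shorter time in system.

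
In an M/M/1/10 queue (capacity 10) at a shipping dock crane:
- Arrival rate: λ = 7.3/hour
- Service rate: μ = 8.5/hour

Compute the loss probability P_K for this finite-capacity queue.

ρ = λ/μ = 7.3/8.5 = 0.85882
P₀ = (1-ρ)/(1-ρ^(K+1)) = (1-0.85882)/(1-0.85882^11) = 0.1412/0.8125 = 0.1738
P_K = P₀×ρ^K = 0.17375 × 0.85882^10 = 0.17375 × 0.21828 = 0.03793
Blocking probability = 3.79%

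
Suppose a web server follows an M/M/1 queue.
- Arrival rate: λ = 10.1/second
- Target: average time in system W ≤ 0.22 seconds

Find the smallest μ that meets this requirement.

For M/M/1: W = 1/(μ-λ)
Need W ≤ 0.22, so 1/(μ-λ) ≤ 0.22
μ - λ ≥ 1/0.22 = 4.5455
μ ≥ 10.1 + 4.5455 = 14.6455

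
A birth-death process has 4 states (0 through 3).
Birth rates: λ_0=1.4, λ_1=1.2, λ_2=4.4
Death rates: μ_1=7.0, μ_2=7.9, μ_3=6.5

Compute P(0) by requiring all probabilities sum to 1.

Ratios P(n)/P(0) = (λ₀···λₙ₋₁)/(μ₁···μₙ):
P(1)/P(0) = (1.4)/(7.0) = 0.2000
P(2)/P(0) = (1.4×1.2)/(7.0×7.9) = 0.03038
P(3)/P(0) = (1.4×1.2×4.4)/(7.0×7.9×6.5) = 0.02056

Normalization: ∑ P(n) = 1
P(0) × (1.0000 + 0.2000 + 0.03038 + 0.02056) = 1
P(0) × 1.2509 = 1
P(0) = 1/1.2509 = 0.7994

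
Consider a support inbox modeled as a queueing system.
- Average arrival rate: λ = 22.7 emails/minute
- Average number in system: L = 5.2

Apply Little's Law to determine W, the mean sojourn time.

Little's Law: L = λW, so W = L/λ
W = 5.2/22.7 = 0.2291 minutes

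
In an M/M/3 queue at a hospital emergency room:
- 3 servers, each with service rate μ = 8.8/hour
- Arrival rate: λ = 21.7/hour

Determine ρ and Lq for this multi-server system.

Traffic intensity: ρ = λ/(cμ) = 21.7/(3×8.8) = 0.8220
Since ρ = 0.8220 < 1, system is stable.
Offered load a = λ/μ = cρ = 21.7/8.8 = 2.4659
P₀ = [ Σₙ₌₀^2 aⁿ/n! + a^3/(3!(1-ρ)) ]⁻¹
Σ = a^0/0! + a^1/1! + a^2/2! = 1.0000 + 2.4659 + 3.0404 = 6.5063
a^3/(3!(1-ρ)) = 14.9945/(6 × 0.17803) = 14.0374
P₀ = 1/(6.5063 + 14.0374) = 0.04868
Lq = P₀·a^3·ρ / (3!(1-ρ)²) = 0.048677 × 14.9945 × 0.82197 / (6 × 0.031695) = 3.1548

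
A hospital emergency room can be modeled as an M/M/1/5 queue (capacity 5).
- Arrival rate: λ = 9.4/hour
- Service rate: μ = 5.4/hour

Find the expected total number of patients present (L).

ρ = λ/μ = 9.4/5.4 = 1.74074
P₀ = (1-ρ)/(1-ρ^(K+1)) = (1-1.74074)/(1-1.74074^6) = -0.74074/-26.8230 = 0.02762
P_K = P₀×ρ^K = 0.027616 × 1.74074^5 = 0.027616 × 15.9834 = 0.4414
L = ρ[1 - (K+1)ρ^K + Kρ^(K+1)] / [(1-ρ)(1-ρ^(K+1))]
L = 1.74074 × (1 - 6×15.9834 + 5×27.8230) / ((1 - 1.74074) × (1 - 27.8230)) = 3.8737 patients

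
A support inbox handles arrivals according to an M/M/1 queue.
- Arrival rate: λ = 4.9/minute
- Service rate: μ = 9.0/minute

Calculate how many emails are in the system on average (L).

ρ = λ/μ = 4.9/9.0 = 0.5444
For M/M/1: L = λ/(μ-λ)
L = 4.9/(9.0-4.9) = 4.9/4.10
L = 1.1951 emails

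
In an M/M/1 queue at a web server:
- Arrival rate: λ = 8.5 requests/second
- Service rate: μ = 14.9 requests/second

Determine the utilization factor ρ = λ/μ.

Server utilization: ρ = λ/μ
ρ = 8.5/14.9 = 0.5705
The server is busy 57.05% of the time.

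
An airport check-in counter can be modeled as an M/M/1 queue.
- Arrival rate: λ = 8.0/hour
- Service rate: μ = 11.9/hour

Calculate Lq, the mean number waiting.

ρ = λ/μ = 8.0/11.9 = 0.6723
For M/M/1: Lq = λ²/(μ(μ-λ))
Lq = 64.00/(11.9 × 3.90)
Lq = 1.3790 passengers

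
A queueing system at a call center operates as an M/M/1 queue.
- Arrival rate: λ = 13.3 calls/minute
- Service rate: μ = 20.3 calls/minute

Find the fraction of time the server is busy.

Server utilization: ρ = λ/μ
ρ = 13.3/20.3 = 0.6552
The server is busy 65.52% of the time.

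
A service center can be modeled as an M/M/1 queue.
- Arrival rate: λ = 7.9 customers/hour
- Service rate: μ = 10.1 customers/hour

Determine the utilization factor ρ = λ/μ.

Server utilization: ρ = λ/μ
ρ = 7.9/10.1 = 0.7822
The server is busy 78.22% of the time.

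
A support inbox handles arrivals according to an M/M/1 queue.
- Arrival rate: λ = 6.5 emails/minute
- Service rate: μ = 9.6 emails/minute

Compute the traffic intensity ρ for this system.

Server utilization: ρ = λ/μ
ρ = 6.5/9.6 = 0.6771
The server is busy 67.71% of the time.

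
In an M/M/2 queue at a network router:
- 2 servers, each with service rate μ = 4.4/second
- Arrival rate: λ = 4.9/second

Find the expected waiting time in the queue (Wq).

Traffic intensity: ρ = λ/(cμ) = 4.9/(2×4.4) = 0.5568
Since ρ = 0.5568 < 1, system is stable.
Offered load a = λ/μ = cρ = 4.9/4.4 = 1.1136
P₀ = [ Σₙ₌₀^1 aⁿ/n! + a^2/(2!(1-ρ)) ]⁻¹
Σ = a^0/0! + a^1/1! = 1.0000 + 1.1136 = 2.1136
a^2/(2!(1-ρ)) = 1.2402/(2 × 0.44318) = 1.3992
P₀ = 1/(2.1136 + 1.3992) = 0.2847
Lq = P₀·a^2·ρ / (2!(1-ρ)²) = 0.28467 × 1.2402 × 0.55682 / (2 × 0.19641) = 0.5004
Wq = Lq/λ = 0.5004/4.9 = 0.1021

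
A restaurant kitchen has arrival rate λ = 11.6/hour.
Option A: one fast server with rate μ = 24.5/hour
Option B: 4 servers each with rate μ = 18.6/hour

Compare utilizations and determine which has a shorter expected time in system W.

Option A: single server μ = 24.5 (M/M/1)
  ρ_A = 11.6/24.5 = 0.4735
  W_A = 1/(μ-λ) = 1/(24.5-11.6) = 1/12.90 = 0.07752

Option B: 4 servers μ = 18.6 (M/M/4)
  ρ_B = λ/(cμ) = 11.6/(4×18.6) = 0.1559
  Offered load a = λ/μ = cρ = 11.6/18.6 = 0.6237
  P₀ = [ Σₙ₌₀^3 aⁿ/n! + a^4/(4!(1-ρ)) ]⁻¹
  Σ = a^0/0! + a^1/1! + a^2/2! + a^3/3! = 1.0000 + 0.6237 + 0.1945 + 0.04043 = 1.8586
  a^4/(4!(1-ρ)) = 0.15128/(24 × 0.84409) = 0.007468
  P₀ = 1/(1.8586 + 0.007468) = 0.5359
  Lq = P₀·a^4·ρ / (4!(1-ρ)²) = 0.5359 × 0.1513 × 0.1559 / (24 × 0.7125) = 0.0007392
  Wq_B = Lq/λ = 0.0007392/11.6 = 0.000063724
  W_B = Wq_B + 1/μ = 0.000063724 + 0.053763 = 0.05383

Since W_B = 0.05383 < W_A = 0.07752, Option B (multiple servers) has the shorter time in system.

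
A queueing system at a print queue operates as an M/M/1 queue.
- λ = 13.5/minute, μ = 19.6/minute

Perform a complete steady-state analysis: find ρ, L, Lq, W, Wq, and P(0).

Step 1: ρ = λ/μ = 13.5/19.6 = 0.6888
Step 2: L = λ/(μ-λ) = 13.5/6.10 = 2.2131
Step 3: Lq = λ²/(μ(μ-λ)) = 182.25/(19.6×6.10) = 1.5243
Step 4: W = 1/(μ-λ) = 1/6.10 = 0.16393
Step 5: Wq = λ/(μ(μ-λ)) = 13.5/(19.6×6.10) = 0.1129
Step 6: P(0) = 1-ρ = 0.3112
Verify: L = λW = 13.5×0.16393 = 2.2131 ✔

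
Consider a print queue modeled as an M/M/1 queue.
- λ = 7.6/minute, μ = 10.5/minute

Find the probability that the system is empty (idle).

ρ = λ/μ = 7.6/10.5 = 0.7238
P(0) = 1 - ρ = 1 - 0.7238 = 0.2762
The server is idle 27.62% of the time.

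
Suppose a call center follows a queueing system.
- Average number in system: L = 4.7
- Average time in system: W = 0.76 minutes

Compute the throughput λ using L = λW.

Little's Law: L = λW, so λ = L/W
λ = 4.7/0.76 = 6.1842 calls/minute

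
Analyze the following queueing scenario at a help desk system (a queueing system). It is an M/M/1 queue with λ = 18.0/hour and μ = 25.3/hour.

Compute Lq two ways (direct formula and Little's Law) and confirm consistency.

Method 1 (direct): Lq = λ²/(μ(μ-λ)) = 324.00/(25.3 × 7.30) = 1.7543

Method 2 (Little's Law):
W = 1/(μ-λ) = 1/7.30 = 0.13699
Wq = W - 1/μ = 0.13699 - 0.039526 = 0.09746
Lq = λWq = 18.0 × 0.09746 = 1.7543 ✔ (matches Method 1)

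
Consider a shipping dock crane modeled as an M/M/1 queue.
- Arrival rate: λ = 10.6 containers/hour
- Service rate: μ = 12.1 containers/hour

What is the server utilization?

Server utilization: ρ = λ/μ
ρ = 10.6/12.1 = 0.8760
The server is busy 87.60% of the time.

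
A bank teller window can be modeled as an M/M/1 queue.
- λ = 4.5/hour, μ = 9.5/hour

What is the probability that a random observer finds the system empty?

ρ = λ/μ = 4.5/9.5 = 0.4737
P(0) = 1 - ρ = 1 - 0.4737 = 0.5263
The server is idle 52.63% of the time.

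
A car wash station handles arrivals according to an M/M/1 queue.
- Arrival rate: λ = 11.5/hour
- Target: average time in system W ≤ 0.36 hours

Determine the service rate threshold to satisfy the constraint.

For M/M/1: W = 1/(μ-λ)
Need W ≤ 0.36, so 1/(μ-λ) ≤ 0.36
μ - λ ≥ 1/0.36 = 2.7778
μ ≥ 11.5 + 2.7778 = 14.2778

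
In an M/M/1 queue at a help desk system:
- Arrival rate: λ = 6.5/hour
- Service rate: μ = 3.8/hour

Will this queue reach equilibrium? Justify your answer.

Stability requires ρ = λ/(cμ) < 1
ρ = 6.5/(1 × 3.8) = 6.5/3.80 = 1.7105
Since 1.7105 ≥ 1, the system is UNSTABLE.
Queue grows without bound. Need μ > λ = 6.5.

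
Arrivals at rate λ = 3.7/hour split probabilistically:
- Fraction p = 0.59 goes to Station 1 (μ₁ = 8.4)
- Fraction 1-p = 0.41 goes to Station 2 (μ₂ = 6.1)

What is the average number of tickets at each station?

Effective rates: λ₁ = 3.7×0.59 = 2.183, λ₂ = 3.7×0.41 = 1.517
Station 1: ρ₁ = 2.183/8.4 = 0.25988, L₁ = ρ₁/(1-ρ₁) = 0.25988/(1-0.25988) = 0.3511
Station 2: ρ₂ = 1.517/6.1 = 0.2487, L₂ = ρ₂/(1-ρ₂) = 0.2487/(1-0.2487) = 0.3310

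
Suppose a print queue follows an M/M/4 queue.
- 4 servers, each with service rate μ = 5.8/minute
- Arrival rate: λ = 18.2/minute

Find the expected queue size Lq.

Traffic intensity: ρ = λ/(cμ) = 18.2/(4×5.8) = 0.7845
Since ρ = 0.7845 < 1, system is stable.
Offered load a = λ/μ = cρ = 18.2/5.8 = 3.1379
P₀ = [ Σₙ₌₀^3 aⁿ/n! + a^4/(4!(1-ρ)) ]⁻¹
Σ = a^0/0! + a^1/1! + a^2/2! + a^3/3! = 1.0000 + 3.1379 + 4.9233 + 5.1497 = 14.2109
a^4/(4!(1-ρ)) = 96.9558/(24 × 0.215517) = 18.7448
P₀ = 1/(14.2109 + 18.7448) = 0.03034
Lq = P₀·a^4·ρ / (4!(1-ρ)²) = 0.030344 × 96.9558 × 0.78448 / (24 × 0.046448) = 2.0704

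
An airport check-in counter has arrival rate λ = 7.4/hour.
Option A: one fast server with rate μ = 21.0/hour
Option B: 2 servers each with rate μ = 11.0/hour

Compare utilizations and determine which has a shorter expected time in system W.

Option A: single server μ = 21.0 (M/M/1)
  ρ_A = 7.4/21.0 = 0.3524
  W_A = 1/(μ-λ) = 1/(21.0-7.4) = 1/13.60 = 0.07353

Option B: 2 servers μ = 11.0 (M/M/2)
  ρ_B = λ/(cμ) = 7.4/(2×11.0) = 0.3364
  Offered load a = λ/μ = cρ = 7.4/11.0 = 0.6727
  P₀ = [ Σₙ₌₀^1 aⁿ/n! + a^2/(2!(1-ρ)) ]⁻¹
  Σ = a^0/0! + a^1/1! = 1.0000 + 0.6727 = 1.6727
  a^2/(2!(1-ρ)) = 0.4526/(2 × 0.6636) = 0.3410
  P₀ = 1/(1.6727 + 0.3410) = 0.4966
  Lq = P₀·a^2·ρ / (2!(1-ρ)²) = 0.49660 × 0.45256 × 0.33636 / (2 × 0.44041) = 0.08582
  Wq_B = Lq/λ = 0.08582/7.4 = 0.01160
  W_B = Wq_B + 1/μ = 0.01160 + 0.09091 = 0.1025

Since W_A = 0.07353 < W_B = 0.1025, Option A (single fast server) has the shorter time in system.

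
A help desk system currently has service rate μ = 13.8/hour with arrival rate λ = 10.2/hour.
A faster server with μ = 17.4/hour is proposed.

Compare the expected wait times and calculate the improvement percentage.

System 1: ρ₁ = 10.2/13.8 = 0.7391, W₁ = 1/(13.8-10.2) = 0.2778
System 2: ρ₂ = 10.2/17.4 = 0.5862, W₂ = 1/(17.4-10.2) = 0.1389
Improvement: (W₁-W₂)/W₁ = (0.2778-0.1389)/0.2778 = 50.00%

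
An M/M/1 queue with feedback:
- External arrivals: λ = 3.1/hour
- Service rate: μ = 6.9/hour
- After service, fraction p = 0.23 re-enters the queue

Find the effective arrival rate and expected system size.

Effective arrival rate: λ_eff = λ/(1-p) = 3.1/(1-0.23) = 3.1/0.77 = 4.02597
ρ = λ_eff/μ = 4.02597/6.9 = 0.58347
L = ρ/(1-ρ) = 0.58347/(1-0.58347) = 1.4008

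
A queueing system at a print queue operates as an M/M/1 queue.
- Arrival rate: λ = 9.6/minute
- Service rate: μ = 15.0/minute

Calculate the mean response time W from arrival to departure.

First, compute utilization: ρ = λ/μ = 9.6/15.0 = 0.6400
For M/M/1: W = 1/(μ-λ)
W = 1/(15.0-9.6) = 1/5.40
W = 0.1852 minutes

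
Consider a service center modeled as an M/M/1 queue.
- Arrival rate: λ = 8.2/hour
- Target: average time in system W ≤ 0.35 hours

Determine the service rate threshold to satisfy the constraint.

For M/M/1: W = 1/(μ-λ)
Need W ≤ 0.35, so 1/(μ-λ) ≤ 0.35
μ - λ ≥ 1/0.35 = 2.8571
μ ≥ 8.2 + 2.8571 = 11.0571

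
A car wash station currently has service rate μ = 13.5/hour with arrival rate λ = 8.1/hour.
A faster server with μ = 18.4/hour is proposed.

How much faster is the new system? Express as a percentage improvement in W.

System 1: ρ₁ = 8.1/13.5 = 0.6000, W₁ = 1/(13.5-8.1) = 0.18519
System 2: ρ₂ = 8.1/18.4 = 0.4402, W₂ = 1/(18.4-8.1) = 0.097087
Improvement: (W₁-W₂)/W₁ = (0.18519-0.097087)/0.18519 = 47.57%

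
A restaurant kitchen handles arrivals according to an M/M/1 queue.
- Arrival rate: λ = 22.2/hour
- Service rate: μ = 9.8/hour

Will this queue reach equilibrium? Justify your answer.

Stability requires ρ = λ/(cμ) < 1
ρ = 22.2/(1 × 9.8) = 22.2/9.80 = 2.2653
Since 2.2653 ≥ 1, the system is UNSTABLE.
Queue grows without bound. Need μ > λ = 22.2.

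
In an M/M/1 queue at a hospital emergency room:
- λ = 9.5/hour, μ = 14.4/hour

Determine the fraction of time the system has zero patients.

ρ = λ/μ = 9.5/14.4 = 0.6597
P(0) = 1 - ρ = 1 - 0.6597 = 0.3403
The server is idle 34.03% of the time.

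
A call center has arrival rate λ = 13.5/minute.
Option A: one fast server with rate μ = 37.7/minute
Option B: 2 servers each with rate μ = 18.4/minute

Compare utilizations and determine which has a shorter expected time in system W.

Option A: single server μ = 37.7 (M/M/1)
  ρ_A = 13.5/37.7 = 0.3581
  W_A = 1/(μ-λ) = 1/(37.7-13.5) = 1/24.20 = 0.04132

Option B: 2 servers μ = 18.4 (M/M/2)
  ρ_B = λ/(cμ) = 13.5/(2×18.4) = 0.3668
  Offered load a = λ/μ = cρ = 13.5/18.4 = 0.7337
  P₀ = [ Σₙ₌₀^1 aⁿ/n! + a^2/(2!(1-ρ)) ]⁻¹
  Σ = a^0/0! + a^1/1! = 1.0000 + 0.7337 = 1.7337
  a^2/(2!(1-ρ)) = 0.5383/(2 × 0.6332) = 0.4251
  P₀ = 1/(1.7337 + 0.4251) = 0.4632
  Lq = P₀·a^2·ρ / (2!(1-ρ)²) = 0.4632 × 0.5383 × 0.3668 / (2 × 0.4009) = 0.1141
  Wq_B = Lq/λ = 0.11409/13.5 = 0.008451
  W_B = Wq_B + 1/μ = 0.008451 + 0.05435 = 0.06280

Since W_A = 0.04132 < W_B = 0.06280, Option A (single fast server) has the shorter time in system.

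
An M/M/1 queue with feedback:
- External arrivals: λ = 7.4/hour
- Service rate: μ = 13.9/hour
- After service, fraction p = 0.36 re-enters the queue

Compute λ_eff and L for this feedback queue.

Effective arrival rate: λ_eff = λ/(1-p) = 7.4/(1-0.36) = 7.4/0.64 = 11.5625
ρ = λ_eff/μ = 11.5625/13.9 = 0.831835
L = ρ/(1-ρ) = 0.831835/(1-0.831835) = 4.9465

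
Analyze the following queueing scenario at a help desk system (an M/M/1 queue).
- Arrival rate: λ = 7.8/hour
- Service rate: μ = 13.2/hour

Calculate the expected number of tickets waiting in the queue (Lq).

ρ = λ/μ = 7.8/13.2 = 0.5909
For M/M/1: Lq = λ²/(μ(μ-λ))
Lq = 60.84/(13.2 × 5.40)
Lq = 0.8535 tickets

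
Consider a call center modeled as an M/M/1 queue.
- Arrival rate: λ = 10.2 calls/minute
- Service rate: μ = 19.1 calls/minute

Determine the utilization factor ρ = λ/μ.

Server utilization: ρ = λ/μ
ρ = 10.2/19.1 = 0.5340
The server is busy 53.40% of the time.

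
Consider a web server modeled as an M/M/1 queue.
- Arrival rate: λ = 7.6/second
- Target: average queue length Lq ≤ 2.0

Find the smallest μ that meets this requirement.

For M/M/1: Lq = λ²/(μ(μ-λ))
Need Lq ≤ 2.0, i.e. μ(μ-λ) ≥ λ²/2.0
μ² - 7.6μ - 57.76/2.0 ≥ 0  →  μ² - 7.6μ - 28.8800 ≥ 0
Quadratic formula (positive root): μ = [λ + √(λ² + 4×28.8800)]/2
Discriminant: 57.76 + 4×28.8800 = 173.2800, √173.2800 = 13.1636
μ ≥ (7.6 + 13.1636)/2 = 10.3818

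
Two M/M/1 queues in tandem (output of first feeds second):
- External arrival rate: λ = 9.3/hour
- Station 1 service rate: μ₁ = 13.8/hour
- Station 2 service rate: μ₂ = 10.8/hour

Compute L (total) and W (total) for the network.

By Jackson's theorem, each station behaves as independent M/M/1.
Station 1: ρ₁ = 9.3/13.8 = 0.6739, L₁ = ρ₁/(1-ρ₁) = λ/(μ₁-λ) = 9.3/4.50 = 2.0667
Station 2: ρ₂ = 9.3/10.8 = 0.8611, L₂ = ρ₂/(1-ρ₂) = λ/(μ₂-λ) = 9.3/1.50 = 6.2000
Total: L = L₁ + L₂ = 2.0667 + 6.2000 = 8.2667
W = L/λ = 8.2667/9.3 = 0.8889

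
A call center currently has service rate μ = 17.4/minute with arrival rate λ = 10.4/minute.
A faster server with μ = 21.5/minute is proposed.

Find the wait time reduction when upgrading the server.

System 1: ρ₁ = 10.4/17.4 = 0.5977, W₁ = 1/(17.4-10.4) = 0.14286
System 2: ρ₂ = 10.4/21.5 = 0.4837, W₂ = 1/(21.5-10.4) = 0.090090
Improvement: (W₁-W₂)/W₁ = (0.14286-0.090090)/0.14286 = 36.94%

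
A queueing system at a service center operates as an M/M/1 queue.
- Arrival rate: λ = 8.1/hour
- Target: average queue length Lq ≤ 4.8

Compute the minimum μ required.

For M/M/1: Lq = λ²/(μ(μ-λ))
Need Lq ≤ 4.8, i.e. μ(μ-λ) ≥ λ²/4.8
μ² - 8.1μ - 65.61/4.8 ≥ 0  →  μ² - 8.1μ - 13.66875 ≥ 0
Quadratic formula (positive root): μ = [λ + √(λ² + 4×13.66875)]/2
Discriminant: 65.61 + 4×13.66875 = 120.2850, √120.2850 = 10.9675
μ ≥ (8.1 + 10.9675)/2 = 9.5337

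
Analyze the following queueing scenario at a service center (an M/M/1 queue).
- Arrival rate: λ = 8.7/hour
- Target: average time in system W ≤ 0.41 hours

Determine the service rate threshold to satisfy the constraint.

For M/M/1: W = 1/(μ-λ)
Need W ≤ 0.41, so 1/(μ-λ) ≤ 0.41
μ - λ ≥ 1/0.41 = 2.4390
μ ≥ 8.7 + 2.4390 = 11.1390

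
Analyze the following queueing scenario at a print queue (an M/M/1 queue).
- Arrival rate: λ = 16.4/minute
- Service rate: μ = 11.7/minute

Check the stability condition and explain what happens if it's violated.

Stability requires ρ = λ/(cμ) < 1
ρ = 16.4/(1 × 11.7) = 16.4/11.70 = 1.4017
Since 1.4017 ≥ 1, the system is UNSTABLE.
Queue grows without bound. Need μ > λ = 16.4.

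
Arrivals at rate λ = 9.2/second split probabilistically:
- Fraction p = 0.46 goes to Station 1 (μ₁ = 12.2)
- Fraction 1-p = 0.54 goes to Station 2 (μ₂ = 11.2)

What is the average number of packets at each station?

Effective rates: λ₁ = 9.2×0.46 = 4.232, λ₂ = 9.2×0.54 = 4.968
Station 1: ρ₁ = 4.232/12.2 = 0.34689, L₁ = ρ₁/(1-ρ₁) = 0.34689/(1-0.34689) = 0.5311
Station 2: ρ₂ = 4.968/11.2 = 0.44357, L₂ = ρ₂/(1-ρ₂) = 0.44357/(1-0.44357) = 0.7972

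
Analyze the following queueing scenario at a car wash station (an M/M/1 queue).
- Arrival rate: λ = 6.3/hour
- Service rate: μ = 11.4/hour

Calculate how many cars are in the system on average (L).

ρ = λ/μ = 6.3/11.4 = 0.5526
For M/M/1: L = λ/(μ-λ)
L = 6.3/(11.4-6.3) = 6.3/5.10
L = 1.2353 cars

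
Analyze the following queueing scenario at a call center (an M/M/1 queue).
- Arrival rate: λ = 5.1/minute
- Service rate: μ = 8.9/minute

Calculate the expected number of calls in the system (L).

ρ = λ/μ = 5.1/8.9 = 0.5730
For M/M/1: L = λ/(μ-λ)
L = 5.1/(8.9-5.1) = 5.1/3.80
L = 1.3421 calls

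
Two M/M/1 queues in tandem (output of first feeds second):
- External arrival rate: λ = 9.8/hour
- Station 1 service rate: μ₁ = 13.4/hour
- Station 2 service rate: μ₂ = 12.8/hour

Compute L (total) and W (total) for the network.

By Jackson's theorem, each station behaves as independent M/M/1.
Station 1: ρ₁ = 9.8/13.4 = 0.7313, L₁ = ρ₁/(1-ρ₁) = λ/(μ₁-λ) = 9.8/3.60 = 2.7222
Station 2: ρ₂ = 9.8/12.8 = 0.7656, L₂ = ρ₂/(1-ρ₂) = λ/(μ₂-λ) = 9.8/3.00 = 3.2667
Total: L = L₁ + L₂ = 2.7222 + 3.2667 = 5.9889
W = L/λ = 5.9889/9.8 = 0.6111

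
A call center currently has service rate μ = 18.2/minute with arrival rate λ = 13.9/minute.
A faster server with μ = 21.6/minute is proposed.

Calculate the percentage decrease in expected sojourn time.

System 1: ρ₁ = 13.9/18.2 = 0.7637, W₁ = 1/(18.2-13.9) = 0.23256
System 2: ρ₂ = 13.9/21.6 = 0.6435, W₂ = 1/(21.6-13.9) = 0.12987
Improvement: (W₁-W₂)/W₁ = (0.23256-0.12987)/0.23256 = 44.16%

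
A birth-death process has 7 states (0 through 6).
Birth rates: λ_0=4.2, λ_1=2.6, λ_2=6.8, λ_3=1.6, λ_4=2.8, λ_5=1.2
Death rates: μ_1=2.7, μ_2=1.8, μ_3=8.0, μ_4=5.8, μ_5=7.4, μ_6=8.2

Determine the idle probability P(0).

Ratios P(n)/P(0) = (λ₀···λₙ₋₁)/(μ₁···μₙ):
P(1)/P(0) = (4.2)/(2.7) = 1.55556
P(2)/P(0) = (4.2×2.6)/(2.7×1.8) = 2.24691
P(3)/P(0) = (4.2×2.6×6.8)/(2.7×1.8×8.0) = 1.90988
P(4)/P(0) = (4.2×2.6×6.8×1.6)/(2.7×1.8×8.0×5.8) = 0.526862
P(5)/P(0) = (4.2×2.6×6.8×1.6×2.8)/(2.7×1.8×8.0×5.8×7.4) = 0.199353
P(6)/P(0) = (4.2×2.6×6.8×1.6×2.8×1.2)/(2.7×1.8×8.0×5.8×7.4×8.2) = 0.0291737

Normalization: ∑ P(n) = 1
P(0) × (1.00000 + 1.55556 + 2.24691 + 1.90988 + 0.526862 + 0.199353 + 0.0291737) = 1
P(0) × 7.4677 = 1
P(0) = 1/7.4677 = 0.1339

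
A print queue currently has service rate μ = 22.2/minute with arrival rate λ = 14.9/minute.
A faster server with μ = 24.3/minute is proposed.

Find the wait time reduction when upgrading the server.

System 1: ρ₁ = 14.9/22.2 = 0.6712, W₁ = 1/(22.2-14.9) = 0.1370
System 2: ρ₂ = 14.9/24.3 = 0.6132, W₂ = 1/(24.3-14.9) = 0.1064
Improvement: (W₁-W₂)/W₁ = (0.1370-0.1064)/0.1370 = 22.34%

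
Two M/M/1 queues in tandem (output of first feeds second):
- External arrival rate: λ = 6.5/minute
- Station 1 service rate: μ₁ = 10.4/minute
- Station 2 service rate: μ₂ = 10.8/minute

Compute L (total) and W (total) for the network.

By Jackson's theorem, each station behaves as independent M/M/1.
Station 1: ρ₁ = 6.5/10.4 = 0.6250, L₁ = ρ₁/(1-ρ₁) = λ/(μ₁-λ) = 6.5/3.90 = 1.6667
Station 2: ρ₂ = 6.5/10.8 = 0.6019, L₂ = ρ₂/(1-ρ₂) = λ/(μ₂-λ) = 6.5/4.30 = 1.5116
Total: L = L₁ + L₂ = 1.6667 + 1.5116 = 3.1783
W = L/λ = 3.1783/6.5 = 0.4890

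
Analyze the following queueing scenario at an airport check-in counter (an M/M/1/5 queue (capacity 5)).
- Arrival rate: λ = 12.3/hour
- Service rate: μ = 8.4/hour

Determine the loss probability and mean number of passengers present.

ρ = λ/μ = 12.3/8.4 = 1.4643
P₀ = (1-ρ)/(1-ρ^(K+1)) = (1-1.4643)/(1-1.4643^6) = -0.4643/-8.8578 = 0.05242
P_K = P₀×ρ^K = 0.05242 × 1.4643^5 = 0.05242 × 6.7321 = 0.3529
Blocking probability P_5 = 0.3529 (35.29%)
L = ρ[1 - (K+1)ρ^K + Kρ^(K+1)] / [(1-ρ)(1-ρ^(K+1))]
L = 1.4643 × (1 - 6×6.7321 + 5×9.8578) / ((1 - 1.4643) × (1 - 9.8578)) = 3.5236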